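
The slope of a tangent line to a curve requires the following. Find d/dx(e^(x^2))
Chain rule: d/dx[e^u]=e^u · u' where u=x^2
u'=2x

Answer: 2x·e^(x^2)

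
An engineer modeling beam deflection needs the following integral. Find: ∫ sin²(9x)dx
Using identity sin²(u) = (1 - cos(2u))/2:
∫ (1 - cos(18x))/2 dx = x/2 - sin(18x)/36 + C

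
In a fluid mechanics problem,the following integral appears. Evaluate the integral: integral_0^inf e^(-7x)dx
integral_0^inf e^(-7x) dx=[-1/7*e^(-7x)]_0^inf
=0 - (-1/7)=1/7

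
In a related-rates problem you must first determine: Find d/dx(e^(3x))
Chain rule: d/dx[e^u]=e^u · u' where u=3x
u'=3

Answer: 3·e^(3x)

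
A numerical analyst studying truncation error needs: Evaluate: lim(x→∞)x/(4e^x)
Apply L'Hôpital 1 times (∞/∞ each time):
Eventually get 1!/(4e^x) → 0

Answer: 0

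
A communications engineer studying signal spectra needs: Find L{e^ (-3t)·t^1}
First shifting: L{e^(at)f(t)} = F(s-a)
L{t^1} = 1/s^2
Shift s → s + 3: 1/(s + 3)^2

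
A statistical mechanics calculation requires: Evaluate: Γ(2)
Γ(n)=(n-1)! for positive integers
Γ(2)=1!=1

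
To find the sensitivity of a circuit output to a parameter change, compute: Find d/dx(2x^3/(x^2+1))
Quotient rule: (f/g)'=(f'g - fg')/g²
f=2x^3, f'=6x^2
g=x^2+1, g'=2x

Answer: (6x^2·(x^2+1)-4x^4)/(x^2+1)²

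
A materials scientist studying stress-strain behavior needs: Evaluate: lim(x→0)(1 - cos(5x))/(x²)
Using 1-cos(u) ≈ u²/2 for small u:
(1-cos(5x)) ≈ (5x)²/2=25x²/2
So limit=25/(2·1)=25/2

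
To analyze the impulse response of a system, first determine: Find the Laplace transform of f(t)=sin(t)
L{sin(wt)}=w/(s²+w²)
L{sin(t)}=1/(s²+1)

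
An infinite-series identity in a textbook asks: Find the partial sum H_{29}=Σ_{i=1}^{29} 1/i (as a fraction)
H_29 = 1+1/2+1/3+...+1/29
= 9227046511387/2329089562800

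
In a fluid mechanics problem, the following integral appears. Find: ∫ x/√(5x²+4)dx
Let u=5x²+4, du=10x dx
∫ (1/10)·u^(-1/2) du=√u/5+C

Answer: √(5x²+4)/5+C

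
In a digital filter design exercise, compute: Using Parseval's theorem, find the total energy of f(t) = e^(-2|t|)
Parseval's theorem: E=integral |f(t)|^2 dt=(1/2pi) integral |F(omega)|^2 domega
E=integral_{-inf}^{inf} e^(-4|t|) dt=2 * integral_0^inf e^(-4t) dt=2/(2 * 2)=1/2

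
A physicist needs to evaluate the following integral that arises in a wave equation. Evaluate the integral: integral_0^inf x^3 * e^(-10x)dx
This is a Gamma integral. Substitute u=10x (du=10 dx):
integral_0^inf x^3*e^(-10x) dx=(1/10^4) integral_0^inf u^3*e^(-u) du
=Gamma(4)/10^4=3!/10^4=6/10000

Answer: 3/5000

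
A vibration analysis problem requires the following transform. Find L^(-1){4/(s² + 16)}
L^(-1){w/(s²+w²)} = sin(wt)
Here w = 4

Answer: sin(4t)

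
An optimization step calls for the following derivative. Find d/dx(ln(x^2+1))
Chain rule: d/dx[ln(u)]=u'/u where u=x^2+1
u'=2x

Answer: (2x)/(x^2+1)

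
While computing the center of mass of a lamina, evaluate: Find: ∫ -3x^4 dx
Using power rule: ∫ -3x^4 dx=-3/5 x^5+C=(-3/5)x^5+C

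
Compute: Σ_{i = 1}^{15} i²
Using formula: Σ i^2=n(n + 1)(2n + 1)/6=15·16·31/6=1240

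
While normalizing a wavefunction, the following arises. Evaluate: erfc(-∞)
erfc(x) = 1 - erf(x); erfc(-∞) = 1 - erf(-∞) = 1 - (-1) = 2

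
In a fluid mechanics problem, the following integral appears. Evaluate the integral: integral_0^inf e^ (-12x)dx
integral_0^inf e^(-12x) dx = [-1/12*e^(-12x)]_0^inf
= 0 - (-1/12) = 1/12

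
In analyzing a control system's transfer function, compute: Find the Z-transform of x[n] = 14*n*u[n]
Z{n * u[n]} = z/(z-1)^2
By linearity: Z{14 * n * u[n]} = 14z/(z-1)^2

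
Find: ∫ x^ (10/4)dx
Power rule: ∫ x^(5/2) dx = x^(7/2)/(7/2)+C

Answer: (2/7)·x^(7/2)+C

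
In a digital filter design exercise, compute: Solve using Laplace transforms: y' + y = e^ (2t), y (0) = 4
Take L: sY - 4 + Y = 1/(s-2)
Y(s + 1) = 1/(s-2) + 4
Y = 1/((s-2)(s + 1)) + 4/(s + 1)
Partial fractions: 1/((s-2)(s + 1)) = (1/3)/(s-2) - (1/3)/(s + 1)
So Y = (1/3)/(s-2) + (11/3)/(s + 1)
Inverse Laplace transform (L^(-1){1/(s-2)} = e^(2t), L^(-1){1/(s + 1)} = e^(-t)):

Answer: y(t) = (1/3)·e^(2t) + (11/3)·e^(-t)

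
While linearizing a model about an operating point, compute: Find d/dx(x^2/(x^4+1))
Quotient rule: (f/g)' = (f'g - fg')/g²
f = x^2, f' = 2x
g = x^4 + 1, g' = 4x^3

Answer: (2x·(x^4 + 1) - 4x^5)/(x^4 + 1)²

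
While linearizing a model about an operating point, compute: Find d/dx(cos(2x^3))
Chain rule: d/dx[cos(u)] = -sin(u)·u' where u = 2x^3
u' = 6x^2

Answer: -6x^2·sin(2x^3)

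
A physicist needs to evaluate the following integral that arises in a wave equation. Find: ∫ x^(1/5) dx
Power rule: ∫ x^(1/5) dx = x^(6/5)/(6/5) + C

Answer: (5/6)·x^(6/5) + C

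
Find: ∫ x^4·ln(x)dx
By parts: u=ln(x), dv=x^4 dx
du=1/x dx, v=x^5/5
=x^5·ln(x)/5 - ∫ x^4/5 dx
=x^5·ln(x)/5 - x^5/25+C

Answer: x^5(ln(x)/5-1/25)+C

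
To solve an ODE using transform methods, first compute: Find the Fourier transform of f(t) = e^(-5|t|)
Using the standard pair: F{e^(-a|t|)} = 2a/(a^2+omega^2)
With a = 5: F(omega) = 10/(25+omega^2)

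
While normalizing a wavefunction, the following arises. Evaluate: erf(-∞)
erf(-∞)=-1 (the error function is odd, so erf(-∞)=-erf(∞)=-1)

Answer: -1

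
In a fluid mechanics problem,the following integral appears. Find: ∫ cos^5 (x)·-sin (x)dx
Let u = cos(x), du = -sin(x) dx
∫ u^5 du = u^6/6+C

Answer: cos^6(x)/6+C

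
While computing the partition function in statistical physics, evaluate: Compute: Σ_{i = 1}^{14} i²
Using formula: Σ i^2 = n(n+1)(2n+1)/6 = 14·15·29/6 = 1015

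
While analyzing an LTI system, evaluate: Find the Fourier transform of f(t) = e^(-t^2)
The Fourier transform of a Gaussian e^(-t^2) is sqrt(pi)*e^(-omega^2/4).
With a = 1: F(omega) = sqrt(pi)*e^(-omega^2/4)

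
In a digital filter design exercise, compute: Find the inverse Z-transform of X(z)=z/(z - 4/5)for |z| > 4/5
Standard pair: z/(z-a) <-> a^n * u[n] for causal signals
With a=4/5: x[n]=(4/5)^n * u[n]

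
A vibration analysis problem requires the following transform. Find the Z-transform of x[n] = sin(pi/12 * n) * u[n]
Z{sin(w0*n)*u[n]} = z*sin(w0)/(z^2-2z*cos(w0)+1)
With w0 = pi/12: X(z) = z*sin(pi/12)/(z^2-2z*cos(pi/12)+1)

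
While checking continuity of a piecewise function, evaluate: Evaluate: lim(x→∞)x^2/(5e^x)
Apply L'Hôpital 2 times (∞/∞ each time):
Eventually get 2!/(5e^x) → 0

Answer: 0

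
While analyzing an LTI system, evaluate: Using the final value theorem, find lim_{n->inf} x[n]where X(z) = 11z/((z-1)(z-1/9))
Final value theorem: lim x[n] = lim_{z->1} (z-1) * X(z)
(z-1) * X(z) = 11z/(z-1/9)
As z->1: 11/(1 - 1/9) = 11/(8/9) = 99/8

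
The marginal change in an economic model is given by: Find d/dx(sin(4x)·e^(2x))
Product rule: (fg)' = f'g+fg'
f = sin(4x), f' = 4·cos(4x)
g = e^(2x), g' = 2·e^(2x)

Answer: 4·cos(4x)·e^(2x)+2·sin(4x)·e^(2x)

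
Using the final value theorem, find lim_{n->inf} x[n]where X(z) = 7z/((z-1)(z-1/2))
Final value theorem: lim x[n]=lim_{z->1} (z-1) * X(z)
(z-1) * X(z)=7z/(z-1/2)
As z->1: 7/(1-1/2)=7/(1/2)=14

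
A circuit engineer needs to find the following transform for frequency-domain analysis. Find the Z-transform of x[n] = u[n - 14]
Using the time-shift property: Z{u[n-14]}=z^(-14) * z/(z-1)
=z^(-13)/(z-1)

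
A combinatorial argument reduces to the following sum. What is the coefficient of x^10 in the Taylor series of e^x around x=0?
Taylor series of e^x = Σ x^n/n!
Coefficient of x^10 = 1/10! = 1/3628800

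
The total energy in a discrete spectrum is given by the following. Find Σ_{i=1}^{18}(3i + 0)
=3·Σ i + 0·18=3·171 + 0=513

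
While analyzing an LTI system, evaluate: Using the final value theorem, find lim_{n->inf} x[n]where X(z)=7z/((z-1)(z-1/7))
Final value theorem: lim x[n]=lim_{z->1} (z-1)*X(z)
(z-1)*X(z)=7z/(z-1/7)
As z->1: 7/(1 - 1/7)=7/(6/7)=49/6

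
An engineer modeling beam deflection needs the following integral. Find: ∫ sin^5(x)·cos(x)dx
Let u=sin(x), du=cos(x) dx
∫ u^5 du=u^6/6+C

Answer: sin^6(x)/6+C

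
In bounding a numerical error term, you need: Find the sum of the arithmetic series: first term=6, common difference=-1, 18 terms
Last term: a_n=6 + (18 - 1)·-1=-11
Sum=n(a_1 + a_n)/2=18(6 + (-11))/2=-45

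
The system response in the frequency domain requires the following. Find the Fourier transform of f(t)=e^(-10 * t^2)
The Fourier transform of a Gaussian e^(-a*t^2) is sqrt(pi/a)*e^(-omega^2/(4a)).
With a = 10: F(omega) = sqrt(pi/10)*e^(-omega^2/40)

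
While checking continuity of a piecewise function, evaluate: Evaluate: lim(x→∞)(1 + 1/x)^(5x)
Rewrite as [(1 + 1/x)^x]^5.
lim(1 + 1/x)^x = e^1, so limit = (e^1)^5 = e^5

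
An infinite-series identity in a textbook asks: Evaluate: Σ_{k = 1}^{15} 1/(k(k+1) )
Partial fractions: 1/(k(k+1))=1/k - 1/(k+1)
Telescoping sum: 1(1-1/16)=1·15/16

Answer: 15/16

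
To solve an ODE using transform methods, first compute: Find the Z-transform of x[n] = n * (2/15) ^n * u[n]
Using the property Z{n*a^n*u[n]} = az/(z-a)^2
With a = 2/15: X(z) = (2/15)z/(z - 2/15)^2, |z| > 2/15

Answer: (2/15)z/(z - 2/15)^2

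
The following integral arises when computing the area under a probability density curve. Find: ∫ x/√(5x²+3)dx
Let u=5x²+3, du=10x dx
∫ (1/10)·u^(-1/2) du=√u/5+C

Answer: √(5x²+3)/5+C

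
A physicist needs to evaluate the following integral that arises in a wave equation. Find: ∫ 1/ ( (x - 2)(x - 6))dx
Partial fractions: 1/((x-2)(x-6)) = A/(x-2)+B/(x-6)
A = -1/4, B = 1/4
∫ [-1/4· 1/(x-2)+1/4· 1/(x-6)] dx
= (1/4)[ln|x-6| - ln|x-2|]+C

Answer: (1/4)·ln|(x-6)/(x-2)|+C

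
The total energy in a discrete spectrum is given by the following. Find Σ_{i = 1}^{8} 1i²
=1·n(n + 1)(2n + 1)/6=1·8·9·17/6=204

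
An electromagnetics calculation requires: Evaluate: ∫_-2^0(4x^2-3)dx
Step 1: Find antiderivative F(x) = (4/3)x^3-3x
Step 2: F(0) - F(-2) = 0 - (-14/3) = 14/3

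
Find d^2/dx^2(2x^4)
Apply power rule 2 times:
d^1: 8x^3
d^2: 24x^2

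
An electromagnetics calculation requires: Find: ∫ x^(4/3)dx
Power rule: ∫ x^(4/3) dx = x^(7/3)/(7/3)+C

Answer: (3/7)·x^(7/3)+C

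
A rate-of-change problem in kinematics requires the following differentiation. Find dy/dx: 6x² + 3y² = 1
Differentiate: 12x + 6y·(dy/dx)=0
dy/dx=-12x/(6y)=-2·(x/y)

Answer: dy/dx=-2·(x/y)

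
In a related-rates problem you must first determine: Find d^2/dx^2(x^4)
Apply power rule 2 times:
d^1: 4x^3
d^2: 12x^2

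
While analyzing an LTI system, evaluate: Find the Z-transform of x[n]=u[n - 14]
Using the time-shift property: Z{u[n-14]} = z^(-14)*z/(z-1)
= z^(-13)/(z-1)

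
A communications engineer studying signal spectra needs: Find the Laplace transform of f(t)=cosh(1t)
L{cosh(at)} = s/(s²-a²)
L{cosh(1t)} = s/(s²-1)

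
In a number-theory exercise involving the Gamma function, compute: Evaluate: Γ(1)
Γ(n)=(n-1)! for positive integers
Γ(1)=0!=1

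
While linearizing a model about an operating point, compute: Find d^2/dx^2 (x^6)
Apply power rule 2 times:
d^1: 6x^5
d^2: 30x^4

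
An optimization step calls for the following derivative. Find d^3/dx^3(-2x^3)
Apply power rule 3 times:
d^1: -6x^2
d^2: -12x
d^3: -12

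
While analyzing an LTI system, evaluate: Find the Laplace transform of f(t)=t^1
L{t^n} = n!/s^(n + 1)
L{t^1} = 1!/s^2 = 1/s^2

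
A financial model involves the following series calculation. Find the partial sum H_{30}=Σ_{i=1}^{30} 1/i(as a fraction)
H_30=1+1/2+1/3+...+1/30
=9304682830147/2329089562800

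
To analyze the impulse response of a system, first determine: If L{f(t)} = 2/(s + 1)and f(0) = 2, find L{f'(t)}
L{f'(t)} = s·F(s) - f(0) = 2s/(s+1)-2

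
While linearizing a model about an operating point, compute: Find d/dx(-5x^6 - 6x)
Power rule: d/dx(ax^n) = n·a·x^(n-1)
Term by term: -30·x^5-6

Answer: -30x^5-6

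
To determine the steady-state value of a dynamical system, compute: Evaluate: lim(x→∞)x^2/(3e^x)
Apply L'Hôpital 2 times (∞/∞ each time):
Eventually get 2!/(3e^x) → 0

Answer: 0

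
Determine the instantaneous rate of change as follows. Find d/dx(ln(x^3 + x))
Chain rule: d/dx[ln(u)]=u'/u where u=x^3 + x
u'=3x^2 + 1

Answer: (3x^2 + 1)/(x^3 + x)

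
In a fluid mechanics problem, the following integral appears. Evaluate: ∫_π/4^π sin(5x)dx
Antiderivative: -cos(5x)/5
Evaluate at bounds: [-cos(5·π)/5] - [-cos(5·π/4)/5]
=(-(-1)+(-√2/2))/5=1/5 - √2/10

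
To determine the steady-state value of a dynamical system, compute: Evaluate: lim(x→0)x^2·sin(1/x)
Squeeze theorem: -|x^2| ≤ x^2·sin(1/x) ≤ |x^2|
Since x^2 → 0 as x → 0, by squeeze theorem the limit is 0

Answer: 0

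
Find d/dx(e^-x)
Chain rule: d/dx[e^u]=e^u · u' where u=-x
u'=-1

Answer: -1·e^-x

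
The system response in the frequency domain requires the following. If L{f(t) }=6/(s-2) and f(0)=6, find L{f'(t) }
L{f'(t)}=s·F(s) - f(0)=6s/(s-2) - 6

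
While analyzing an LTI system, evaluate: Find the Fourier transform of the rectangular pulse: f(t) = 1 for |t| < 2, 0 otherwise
F(omega)=integral from -2 to 2 of e^(-j * omega * t) dt
=2 * sin(2 * omega)/omega=4 * sinc(2 * omega/pi)

Answer: 2 * sin(2 * omega)/omega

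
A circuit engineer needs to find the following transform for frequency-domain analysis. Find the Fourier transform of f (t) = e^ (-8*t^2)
The Fourier transform of a Gaussian e^(-a * t^2) is sqrt(pi/a) * e^(-omega^2/(4a)).
With a=8: F(omega)=sqrt(pi/8) * e^(-omega^2/32)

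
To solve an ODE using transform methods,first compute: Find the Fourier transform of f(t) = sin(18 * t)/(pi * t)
sin(W*t)/(pi*t)=(W/pi)*sinc(W*t/pi) is the impulse response of the ideal low-pass filter with cutoff W (here W=18).
Its Fourier transform is a rectangular function:
F(omega)=1 for |omega| < 18, 0 otherwise

Answer: rect(omega/36) [i.e., 1 for |omega| < 18, 0 otherwise]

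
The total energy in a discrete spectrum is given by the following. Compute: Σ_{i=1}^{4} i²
Using formula: Σ i^2=n(n + 1)(2n + 1)/6=4·5·9/6=30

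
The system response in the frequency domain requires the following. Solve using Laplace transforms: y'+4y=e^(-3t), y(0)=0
Take L: sY - 0 + 4Y=1/(s + 3)
Y(s + 4)=1/(s + 3) + 0
Y=1/((s + 3)(s + 4)) + 0/(s + 4)
Partial fractions: 1/((s + 3)(s + 4))=1/(s + 3) - 1/(s + 4)
So Y=1/(s + 3) - 1/(s + 4)
Inverse Laplace transform (L^(-1){1/(s + 3)}=e^(-3t), L^(-1){1/(s + 4)}=e^(-4t)):

Answer: y(t)=1·e^(-3t) - e^(-4t)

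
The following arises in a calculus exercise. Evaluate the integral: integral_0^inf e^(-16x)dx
integral_0^inf e^(-16x) dx=[-1/16 * e^(-16x)]_0^inf
=0 - (-1/16)=1/16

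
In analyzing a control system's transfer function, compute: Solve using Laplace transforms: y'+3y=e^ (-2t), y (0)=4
Take L: sY - 4 + 3Y = 1/(s + 2)
Y(s + 3) = 1/(s + 2) + 4
Y = 1/((s + 2)(s + 3)) + 4/(s + 3)
Partial fractions: 1/((s + 2)(s + 3)) = 1/(s + 2) - 1/(s + 3)
So Y = 1/(s + 2) + 3/(s + 3)
Inverse Laplace transform (L^(-1){1/(s + 2)} = e^(-2t), L^(-1){1/(s + 3)} = e^(-3t)):

Answer: y(t) = 1·e^(-2t) + 3·e^(-3t)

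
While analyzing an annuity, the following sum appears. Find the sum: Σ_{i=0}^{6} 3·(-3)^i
Geometric series: S=a(1 - r^n)/(1 - r)
a=3, r=-3, n=7
S=3(1 + 2187)/4=1641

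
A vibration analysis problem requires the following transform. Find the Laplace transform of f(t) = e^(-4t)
L{e^(at)}=1/(s-a)
L{e^(-4t)}=1/(s+4)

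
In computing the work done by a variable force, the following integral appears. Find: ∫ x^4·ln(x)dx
By parts: u = ln(x), dv = x^4 dx
du = 1/x dx, v = x^5/5
= x^5·ln(x)/5 - ∫ x^4/5 dx
= x^5·ln(x)/5 - x^5/25+C

Answer: x^5(ln(x)/5-1/25)+C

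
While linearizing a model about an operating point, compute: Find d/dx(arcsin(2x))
d/dx[arcsin(u)]=u'/√(1-u²), u=2x, u'=2

Answer: 2/√(1-4x²)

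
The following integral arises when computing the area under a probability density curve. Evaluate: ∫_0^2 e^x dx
Antiderivative: e^x
Evaluate: (e^2 - 1)

Answer: e^2 - 1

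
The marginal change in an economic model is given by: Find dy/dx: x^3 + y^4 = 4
Differentiate: 3x^2 + 4y^3·(dy/dx) = 0
dy/dx = -3x^2/(4y^3)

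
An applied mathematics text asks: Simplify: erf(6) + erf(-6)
erf is odd: erf(-6) = -erf(6)
erf(6)+erf(-6) = erf(6) - erf(6) = 0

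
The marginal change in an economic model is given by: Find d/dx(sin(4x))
Chain rule: d/dx[sin(u)]=cos(u)·u' where u=4x
u'=4

Answer: 4·cos(4x)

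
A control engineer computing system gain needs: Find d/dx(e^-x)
Chain rule: d/dx[e^u] = e^u · u' where u = -x
u' = -1

Answer: -1·e^-x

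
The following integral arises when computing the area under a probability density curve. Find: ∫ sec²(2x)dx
Since d/dx[tan(2x)]=2sec²(2x), integral=tan(2x)/2 + C

Answer: (1/2)tan(2x) + C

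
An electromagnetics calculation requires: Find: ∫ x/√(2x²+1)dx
Let u=2x²+1, du=4x dx
∫ (1/4)·u^(-1/2) du=√u/2+C

Answer: √(2x²+1)/2+C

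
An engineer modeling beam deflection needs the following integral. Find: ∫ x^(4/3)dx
Power rule: ∫ x^(4/3) dx=x^(7/3)/(7/3) + C

Answer: (3/7)·x^(7/3) + C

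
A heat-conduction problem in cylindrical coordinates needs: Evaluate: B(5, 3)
B(x,y)=Γ(x)Γ(y)/Γ(x+y)=(x-1)!(y-1)!/(x+y-1)!
B(5,3)=4!·2!/7!=1/105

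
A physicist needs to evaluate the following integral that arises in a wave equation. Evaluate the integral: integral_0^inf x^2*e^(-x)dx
This is a Gamma integral. Substitute u=1x:
integral_0^inf x^2 * e^(-x) dx=(1/1^3) integral_0^inf u^2 * e^(-u) du
=Gamma(3)/1^3=2!/1^3=2/1

Answer: 2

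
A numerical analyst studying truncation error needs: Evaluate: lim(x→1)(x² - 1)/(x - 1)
Factor: (x² - 1) = (x-1)(x + 1)
Cancel (x-1): lim(x→1) (x + 1) = 2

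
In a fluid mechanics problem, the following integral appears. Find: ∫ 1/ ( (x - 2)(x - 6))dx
Partial fractions: 1/((x-2)(x-6)) = A/(x-2)+B/(x-6)
A = -1/4, B = 1/4
∫ [-1/4· 1/(x-2)+1/4· 1/(x-6)] dx
= (1/4)[ln|x-6| - ln|x-2|]+C

Answer: (1/4)·ln|(x-6)/(x-2)|+C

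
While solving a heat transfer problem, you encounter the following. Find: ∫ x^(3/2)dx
Power rule: ∫ x^(3/2) dx = x^(5/2)/(5/2) + C

Answer: (2/5)·x^(5/2) + C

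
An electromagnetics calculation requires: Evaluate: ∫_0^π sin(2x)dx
Antiderivative: -cos(2x)/2
Evaluate at bounds: [-cos(2·π)/2] - [-cos(2·0)/2]
=(-(1)+(1))/2=0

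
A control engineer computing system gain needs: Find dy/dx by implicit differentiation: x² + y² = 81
Differentiate both sides: 2x+2y·(dy/dx) = 0
Solve: dy/dx = -2x/(2y) = -x/y

Answer: dy/dx = -x/y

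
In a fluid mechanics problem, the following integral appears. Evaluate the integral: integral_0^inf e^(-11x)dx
integral_0^inf e^(-11x) dx=[-1/11*e^(-11x)]_0^inf
=0 - (-1/11)=1/11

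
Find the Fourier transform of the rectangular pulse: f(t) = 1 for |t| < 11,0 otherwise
F(omega)=integral from -11 to 11 of e^(-j*omega*t) dt
=2*sin(11*omega)/omega=22*sinc(11*omega/pi)

Answer: 2*sin(11*omega)/omega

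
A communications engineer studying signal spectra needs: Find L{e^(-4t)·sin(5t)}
First shifting: L{e^(at)f(t)} = F(s-a)
L{sin(5t)} = 5/(s²+25)
Shift: 5/((s+4)²+25)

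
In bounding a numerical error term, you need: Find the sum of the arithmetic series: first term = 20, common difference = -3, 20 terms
Last term: a_n = 20+(20-1)·-3 = -37
Sum = n(a_1+a_n)/2 = 20(20+(-37))/2 = -170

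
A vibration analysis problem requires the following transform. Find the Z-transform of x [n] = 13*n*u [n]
Z{n * u[n]}=z/(z-1)^2
By linearity: Z{13 * n * u[n]}=13z/(z-1)^2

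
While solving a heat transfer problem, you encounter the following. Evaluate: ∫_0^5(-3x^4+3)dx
Step 1: Find antiderivative F(x) = (-3/5)x^5+3x
Step 2: F(5) - F(0) = -1860 - (0) = -1860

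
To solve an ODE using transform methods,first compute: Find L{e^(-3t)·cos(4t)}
First shifting: L{e^(at)f(t)} = F(s-a)
L{cos(4t)} = s/(s² + 16)
Shift: (s + 3)/((s + 3)² + 16)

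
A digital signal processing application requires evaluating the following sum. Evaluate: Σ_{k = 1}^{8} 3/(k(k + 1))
Partial fractions: 3/(k(k+1))=3/k - 3/(k+1)
Telescoping sum: 3(1-1/9)=3·8/9

Answer: 8/3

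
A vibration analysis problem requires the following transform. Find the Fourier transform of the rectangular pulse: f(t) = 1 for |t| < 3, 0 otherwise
F(omega)=integral from -3 to 3 of e^(-j * omega * t) dt
=2 * sin(3 * omega)/omega=6 * sinc(3 * omega/pi)

Answer: 2 * sin(3 * omega)/omega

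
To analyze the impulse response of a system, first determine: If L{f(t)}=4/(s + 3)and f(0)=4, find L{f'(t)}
L{f'(t)}=s·F(s) - f(0)=4s/(s + 3) - 4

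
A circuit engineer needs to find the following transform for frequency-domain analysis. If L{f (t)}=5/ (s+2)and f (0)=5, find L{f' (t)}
L{f'(t)}=s·F(s) - f(0)=5s/(s+2)-5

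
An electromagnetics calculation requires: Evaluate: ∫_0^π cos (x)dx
Antiderivative: sin(x)
Evaluate at bounds: [sin(1·π)/1] - [sin(1·0)/1]
=((0) - (0))/1=0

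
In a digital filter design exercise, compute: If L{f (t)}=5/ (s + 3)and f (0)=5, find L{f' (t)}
L{f'(t)}=s·F(s) - f(0)=5s/(s+3)-5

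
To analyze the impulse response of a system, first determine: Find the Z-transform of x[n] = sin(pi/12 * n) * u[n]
Z{sin(w0 * n) * u[n]}=z * sin(w0)/(z^2 - 2z * cos(w0) + 1)
With w0=pi/12: X(z)=z * sin(pi/12)/(z^2 - 2z * cos(pi/12) + 1)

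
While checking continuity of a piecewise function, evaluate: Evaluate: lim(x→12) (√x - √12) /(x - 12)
Multiply by conjugate (√x + √12)/(√x + √12):
= (x - 12)/((x - 12)(√x + √12)) = 1/(√x + √12)
As x → 12: 1/(2√12)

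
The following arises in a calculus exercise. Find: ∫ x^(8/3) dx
Power rule: ∫ x^(8/3) dx=x^(11/3)/(11/3) + C

Answer: (3/11)·x^(11/3) + C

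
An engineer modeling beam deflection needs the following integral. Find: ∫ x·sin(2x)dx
By parts: u = x, dv = sin(2x) dx
du = dx, v = -cos(2x)/2
= -x·cos(2x)/2 + sin(2x)/2² + C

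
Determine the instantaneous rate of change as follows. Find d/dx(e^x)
Chain rule: d/dx[e^u] = e^u · u' where u = x
u' = 1

Answer: 1·e^x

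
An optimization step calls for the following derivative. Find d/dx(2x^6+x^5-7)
Power rule: d/dx(ax^n)=n·a·x^(n-1)
Term by term: 12·x^5 + 5·x^4

Answer: 12x^5 + 5x^4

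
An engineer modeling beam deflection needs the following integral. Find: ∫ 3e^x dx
Since d/dx[e^x] = +e^x, we get 3e^x+C

Answer: 3e^x+C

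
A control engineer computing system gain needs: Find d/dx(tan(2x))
Chain rule: d/dx[tan(u)]=sec²(u)·u' where u=2x
u'=2

Answer: 2·sec²(2x)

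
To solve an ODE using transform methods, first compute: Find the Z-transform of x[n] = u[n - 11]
Using the time-shift property: Z{u[n-11]}=z^(-11)*z/(z-1)
=z^(-10)/(z-1)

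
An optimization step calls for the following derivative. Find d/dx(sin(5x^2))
Chain rule: d/dx[sin(u)]=cos(u)·u' where u=5x^2
u'=10x

Answer: 10x·cos(5x^2)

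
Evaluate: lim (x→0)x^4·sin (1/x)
Squeeze theorem: -|x^4| ≤ x^4·sin(1/x) ≤ |x^4|
Since x^4 → 0 as x → 0, by squeeze theorem the limit is 0

Answer: 0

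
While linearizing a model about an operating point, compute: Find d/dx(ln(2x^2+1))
Chain rule: d/dx[ln(u)]=u'/u where u=2x^2 + 1
u'=4x

Answer: (4x)/(2x^2 + 1)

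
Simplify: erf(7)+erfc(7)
By definition erfc(x)=1 - erf(x)
erf(7) + erfc(7)=erf(7) + 1 - erf(7)=1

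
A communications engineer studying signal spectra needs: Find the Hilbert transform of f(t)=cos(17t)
The Hilbert transform shifts each frequency component by -pi/2.
H{cos(wt)}=sin(wt)
With w=17: H{cos(17t)}=sin(17t)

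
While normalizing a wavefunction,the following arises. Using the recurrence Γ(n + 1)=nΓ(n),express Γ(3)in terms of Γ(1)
Γ(3) = 2Γ(2) = 2·1Γ(1) = ... = 2!·Γ(1) = 2·Γ(1)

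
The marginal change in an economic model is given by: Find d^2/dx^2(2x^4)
Apply power rule 2 times:
d^1: 8x^3
d^2: 24x^2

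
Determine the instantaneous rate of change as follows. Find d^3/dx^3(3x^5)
Apply power rule 3 times:
d^1: 15x^4
d^2: 60x^3
d^3: 180x^2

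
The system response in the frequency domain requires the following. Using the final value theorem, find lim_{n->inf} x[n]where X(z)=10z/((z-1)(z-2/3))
Final value theorem: lim x[n]=lim_{z->1} (z-1) * X(z)
(z-1) * X(z)=10z/(z-2/3)
As z->1: 10/(1 - 2/3)=10/(1/3)=30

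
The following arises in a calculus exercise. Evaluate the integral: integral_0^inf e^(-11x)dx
integral_0^inf e^(-11x) dx=[-1/11*e^(-11x)]_0^inf
=0 - (-1/11)=1/11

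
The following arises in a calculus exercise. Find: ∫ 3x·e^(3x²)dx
Let u = 3x², du = 6x dx
∫ (1/2)e^u du = e^u/2+C

Answer: e^(3x²)/2+C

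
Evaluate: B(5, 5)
B(x,y)=Γ(x)Γ(y)/Γ(x + y)=(x-1)!(y-1)!/(x + y-1)!
B(5,5)=4!·4!/9!=1/630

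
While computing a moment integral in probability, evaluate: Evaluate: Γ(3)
Γ(n)=(n-1)! for positive integers
Γ(3)=2!=2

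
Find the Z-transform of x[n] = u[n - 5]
Using the time-shift property: Z{u[n-5]}=z^(-5)*z/(z-1)
=z^(-4)/(z-1)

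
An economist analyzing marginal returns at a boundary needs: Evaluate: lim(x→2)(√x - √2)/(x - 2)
Multiply by conjugate (√x+√2)/(√x+√2):
=(x - 2)/((x - 2)(√x+√2))=1/(√x+√2)
As x → 2: 1/(2√2)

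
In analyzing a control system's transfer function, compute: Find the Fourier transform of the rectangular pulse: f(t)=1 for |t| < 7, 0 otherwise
F(omega)=integral from -7 to 7 of e^(-j*omega*t) dt
=2*sin(7*omega)/omega=14*sinc(7*omega/pi)

Answer: 2*sin(7*omega)/omega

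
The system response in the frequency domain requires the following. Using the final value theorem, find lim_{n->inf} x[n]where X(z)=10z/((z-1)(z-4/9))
Final value theorem: lim x[n]=lim_{z->1} (z-1) * X(z)
(z-1) * X(z)=10z/(z-4/9)
As z->1: 10/(1-4/9)=10/(5/9)=18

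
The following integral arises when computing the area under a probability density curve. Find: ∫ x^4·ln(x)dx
By parts: u=ln(x), dv=x^4 dx
du=1/x dx, v=x^5/5
=x^5·ln(x)/5 - ∫ x^4/5 dx
=x^5·ln(x)/5 - x^5/25 + C

Answer: x^5(ln(x)/5 - 1/25) + C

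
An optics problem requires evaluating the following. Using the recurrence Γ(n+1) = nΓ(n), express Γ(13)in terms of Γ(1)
Γ(13) = 12Γ(12) = 12·11Γ(11) = ... = 12!·Γ(1) = 479001600·Γ(1)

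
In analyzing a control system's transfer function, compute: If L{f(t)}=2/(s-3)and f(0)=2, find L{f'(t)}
L{f'(t)}=s·F(s) - f(0)=2s/(s-3) - 2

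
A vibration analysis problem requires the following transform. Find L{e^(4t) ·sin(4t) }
First shifting: L{e^(at)f(t)} = F(s-a)
L{sin(4t)} = 4/(s² + 16)
Shift: 4/((s-4)² + 16)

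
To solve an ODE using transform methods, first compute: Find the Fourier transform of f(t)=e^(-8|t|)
Using the standard pair: F{e^(-a|t|)} = 2a/(a^2 + omega^2)
With a = 8: F(omega) = 16/(64 + omega^2)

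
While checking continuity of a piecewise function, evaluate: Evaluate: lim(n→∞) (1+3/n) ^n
This is the definition of e^3: lim(1+3/n)^n = e^3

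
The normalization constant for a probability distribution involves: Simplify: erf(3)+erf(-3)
erf is odd: erf(-3)=-erf(3)
erf(3)+erf(-3)=erf(3) - erf(3)=0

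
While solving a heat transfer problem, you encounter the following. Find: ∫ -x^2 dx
Using power rule: ∫ -x^2 dx = -1/3 x^3+C = (-1/3)x^3+C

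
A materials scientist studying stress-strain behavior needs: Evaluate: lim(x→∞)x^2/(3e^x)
Apply L'Hôpital 2 times (∞/∞ each time):
Eventually get 2!/(3e^x) → 0

Answer: 0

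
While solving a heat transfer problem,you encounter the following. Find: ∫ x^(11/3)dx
Power rule: ∫ x^(11/3) dx = x^(14/3)/(14/3)+C

Answer: (3/14)·x^(14/3)+C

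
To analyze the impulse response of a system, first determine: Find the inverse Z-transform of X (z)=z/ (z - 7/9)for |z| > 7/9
Standard pair: z/(z-a) <-> a^n * u[n] for causal signals
With a=7/9: x[n]=(7/9)^n * u[n]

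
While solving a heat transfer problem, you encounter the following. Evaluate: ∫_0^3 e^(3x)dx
Antiderivative: (1/3)e^(3x)
Evaluate: (1/3)(e^9 - 1)

Answer: (e^9 - 1)/3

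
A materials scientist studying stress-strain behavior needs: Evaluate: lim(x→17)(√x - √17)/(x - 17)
Multiply by conjugate (√x+√17)/(√x+√17):
= (x - 17)/((x - 17)(√x+√17)) = 1/(√x+√17)
As x → 17: 1/(2√17)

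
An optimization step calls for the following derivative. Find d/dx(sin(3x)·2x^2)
Product rule: (fg)' = f'g+fg'
f = sin(3x), f' = 3·cos(3x)
g = 2x^2, g' = 4x

Answer: 6·cos(3x)·x^2+4·sin(3x)·x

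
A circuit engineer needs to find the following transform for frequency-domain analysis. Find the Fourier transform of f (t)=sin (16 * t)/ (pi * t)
sin(W*t)/(pi*t) = (W/pi)*sinc(W*t/pi) is the impulse response of the ideal low-pass filter with cutoff W (here W = 16).
Its Fourier transform is a rectangular function:
F(omega) = 1 for |omega| < 16, 0 otherwise

Answer: rect(omega/32) [i.e., 1 for |omega| < 16, 0 otherwise]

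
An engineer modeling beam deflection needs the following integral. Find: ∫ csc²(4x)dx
Since d/dx[-cot(4x)] = 4csc²(4x), integral = -cot(4x)/4+C

Answer: (-1/4)cot(4x)+C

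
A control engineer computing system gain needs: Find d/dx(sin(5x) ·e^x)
Product rule: (fg)' = f'g+fg'
f = sin(5x), f' = 5·cos(5x)
g = e^x, g' = e^x

Answer: 5·cos(5x)·e^x+sin(5x)·e^x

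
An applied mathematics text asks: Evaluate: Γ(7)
Γ(n) = (n-1)! for positive integers
Γ(7) = 6! = 720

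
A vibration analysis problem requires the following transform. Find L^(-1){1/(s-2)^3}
L^(-1){1/(s-a)^n} = t^(n-1)·e^(at)/(n-1)!
Here a = 2, n = 3: t^2·e^(2t)/2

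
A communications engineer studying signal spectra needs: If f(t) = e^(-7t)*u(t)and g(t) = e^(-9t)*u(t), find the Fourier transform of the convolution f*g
By the convolution theorem: F{f*g} = F(omega)*G(omega)
F(omega) = 1/(7 + j*omega), G(omega) = 1/(9 + j*omega)
F{f*g} = 1/((7 + j*omega)(9 + j*omega))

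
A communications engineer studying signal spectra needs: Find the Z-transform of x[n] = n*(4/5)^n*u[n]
Using the property Z{n*a^n*u[n]}=az/(z-a)^2
With a=4/5: X(z)=(4/5)z/(z - 4/5)^2, |z| > 4/5

Answer: (4/5)z/(z - 4/5)^2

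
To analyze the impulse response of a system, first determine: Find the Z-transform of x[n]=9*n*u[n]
Z{n * u[n]} = z/(z-1)^2
By linearity: Z{9 * n * u[n]} = 9z/(z-1)^2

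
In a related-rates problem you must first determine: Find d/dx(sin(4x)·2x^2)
Product rule: (fg)'=f'g+fg'
f=sin(4x), f'=4·cos(4x)
g=2x^2, g'=4x

Answer: 8·cos(4x)·x^2+4·sin(4x)·x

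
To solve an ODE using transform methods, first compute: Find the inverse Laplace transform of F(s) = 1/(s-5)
L^(-1){1/(s-a)}=c·e^(at)
Here a=5, c=1

Answer: e^(5t)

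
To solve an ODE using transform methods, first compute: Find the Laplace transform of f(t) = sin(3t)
L{sin(wt)}=w/(s²+w²)
L{sin(3t)}=3/(s²+9)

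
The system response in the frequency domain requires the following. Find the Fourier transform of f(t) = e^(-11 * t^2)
The Fourier transform of a Gaussian e^(-a * t^2) is sqrt(pi/a) * e^(-omega^2/(4a)).
With a = 11: F(omega) = sqrt(pi/11) * e^(-omega^2/44)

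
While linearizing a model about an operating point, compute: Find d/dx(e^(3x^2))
Chain rule: d/dx[e^u] = e^u · u' where u = 3x^2
u' = 6x

Answer: 6x·e^(3x^2)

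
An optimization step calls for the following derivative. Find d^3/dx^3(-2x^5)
Apply power rule 3 times:
d^1: -10x^4
d^2: -40x^3
d^3: -120x^2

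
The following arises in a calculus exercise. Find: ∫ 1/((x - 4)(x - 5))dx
Partial fractions: 1/((x-4)(x-5)) = A/(x-4) + B/(x-5)
A = -1, B = 1
∫ [-1· 1/(x-4) + 1· 1/(x-5)] dx
= (1)[ln|x-5| - ln|x-4|] + C

Answer: ln|(x-5)/(x-4)| + C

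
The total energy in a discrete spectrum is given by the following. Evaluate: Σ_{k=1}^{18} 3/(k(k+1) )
Partial fractions: 3/(k(k + 1)) = 3/k - 3/(k + 1)
Telescoping sum: 3(1 - 1/19) = 3·18/19

Answer: 54/19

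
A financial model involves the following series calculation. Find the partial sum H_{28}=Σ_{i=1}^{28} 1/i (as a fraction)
H_28=1 + 1/2 + 1/3 + ... + 1/28
=315404588903/80313433200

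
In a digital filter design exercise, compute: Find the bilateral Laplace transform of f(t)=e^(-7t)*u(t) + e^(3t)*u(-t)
For e^(-7t) * u(t): L=1/(s + 7), Re(s) > -7
For e^(3t) * u(-t): L=-1/(s-3), Re(s) < 3
Combined: F(s)=1/(s + 7) - 1/(s-3), -7 < Re(s) < 3

Answer: 1/(s + 7) - 1/(s-3), ROC: -7 < Re(s) < 3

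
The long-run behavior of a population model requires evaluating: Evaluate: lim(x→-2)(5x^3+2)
Polynomial is continuous, so substitute x = -2:
5·(-2)^3 + 2 = -38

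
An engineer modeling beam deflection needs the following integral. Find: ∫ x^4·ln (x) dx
By parts: u=ln(x), dv=x^4 dx
du=1/x dx, v=x^5/5
=x^5·ln(x)/5 - ∫ x^4/5 dx
=x^5·ln(x)/5 - x^5/25+C

Answer: x^5(ln(x)/5-1/25)+C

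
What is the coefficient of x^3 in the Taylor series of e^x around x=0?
Taylor series of e^x = Σ x^n/n!
Coefficient of x^3 = 1/3! = 1/6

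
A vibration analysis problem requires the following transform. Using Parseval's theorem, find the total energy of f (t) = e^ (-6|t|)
Parseval's theorem: E = integral |f(t)|^2 dt = (1/2pi) integral |F(omega)|^2 domega
E = integral_{-inf}^{inf} e^(-12|t|) dt = 2*integral_0^inf e^(-12t) dt = 2/(2*6) = 1/6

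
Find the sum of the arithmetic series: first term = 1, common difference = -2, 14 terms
Last term: a_n=1+(14-1)·-2=-25
Sum=n(a_1+a_n)/2=14(1+(-25))/2=-168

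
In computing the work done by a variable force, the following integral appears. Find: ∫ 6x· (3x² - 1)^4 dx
Let u=3x² - 1, du=6x dx
∫ u^4 du=u^5/5+C

Answer: (3x² - 1)^5/5+C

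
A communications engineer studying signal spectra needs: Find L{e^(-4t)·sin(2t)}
First shifting: L{e^(at)f(t)}=F(s-a)
L{sin(2t)}=2/(s² + 4)
Shift: 2/((s + 4)² + 4)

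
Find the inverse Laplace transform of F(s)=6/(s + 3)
L^(-1){6/(s-a)}=c·e^(at)
Here a=-3, c=6

Answer: 6e^(-3t)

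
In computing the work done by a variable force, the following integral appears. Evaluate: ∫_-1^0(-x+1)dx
Step 1: Find antiderivative F(x) = (-1/2)x^2+x
Step 2: F(0) - F(-1) = 0 - (-3/2) = 3/2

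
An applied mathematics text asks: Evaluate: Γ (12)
Γ(n)=(n-1)! for positive integers
Γ(12)=11!=39916800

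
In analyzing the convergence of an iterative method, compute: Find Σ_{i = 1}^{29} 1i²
= 1·n(n + 1)(2n + 1)/6 = 1·29·30·59/6 = 8555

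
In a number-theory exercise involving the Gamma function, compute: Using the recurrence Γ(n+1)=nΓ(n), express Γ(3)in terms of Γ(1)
Γ(3)=2Γ(2)=2·1Γ(1)=...=2!·Γ(1)=2·Γ(1)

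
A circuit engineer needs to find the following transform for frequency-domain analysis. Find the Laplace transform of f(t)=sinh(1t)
L{sinh(at)} = a/(s²-a²)
L{sinh(1t)} = 1/(s²-1)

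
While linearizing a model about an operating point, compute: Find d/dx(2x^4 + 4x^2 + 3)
Power rule: d/dx(ax^n) = n·a·x^(n-1)
Term by term: 8·x^3+8·x

Answer: 8x^3+8x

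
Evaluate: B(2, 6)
B(x,y)=Γ(x)Γ(y)/Γ(x + y)=(x-1)!(y-1)!/(x + y-1)!
B(2,6)=1!·5!/7!=1/42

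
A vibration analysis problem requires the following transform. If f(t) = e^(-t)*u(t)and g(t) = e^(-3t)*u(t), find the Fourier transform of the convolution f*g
By the convolution theorem: F{f * g}=F(omega) * G(omega)
F(omega)=1/(1 + j * omega), G(omega)=1/(3 + j * omega)
F{f * g}=1/((1 + j * omega)(3 + j * omega))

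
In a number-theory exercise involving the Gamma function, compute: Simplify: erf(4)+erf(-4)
erf is odd: erf(-4) = -erf(4)
erf(4)+erf(-4) = erf(4) - erf(4) = 0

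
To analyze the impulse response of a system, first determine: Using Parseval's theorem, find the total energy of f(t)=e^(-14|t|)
Parseval's theorem: E = integral |f(t)|^2 dt = (1/2pi) integral |F(omega)|^2 domega
E = integral_{-inf}^{inf} e^(-28|t|) dt = 2 * integral_0^inf e^(-28t) dt = 2/(2 * 14) = 1/14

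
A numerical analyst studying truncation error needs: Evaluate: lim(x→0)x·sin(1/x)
Squeeze theorem: -|x| ≤ x·sin(1/x) ≤ |x|
Since x → 0 as x → 0, by squeeze theorem the limit is 0

Answer: 0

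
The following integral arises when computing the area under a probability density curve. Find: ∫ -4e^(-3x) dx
Since d/dx[e^(-3x)]=-3e^(-3x), we get 4/3 e^(-3x) + C

Answer: (4/3)e^(-3x) + C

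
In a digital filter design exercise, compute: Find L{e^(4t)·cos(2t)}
First shifting: L{e^(at)f(t)}=F(s-a)
L{cos(2t)}=s/(s²+4)
Shift: (s-4)/((s-4)²+4)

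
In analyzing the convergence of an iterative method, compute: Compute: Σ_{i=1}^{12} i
Using formula: Σ i^1 = n(n + 1)/2 = 12·13/2 = 78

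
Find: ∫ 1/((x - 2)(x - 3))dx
Partial fractions: 1/((x-2)(x-3)) = A/(x-2) + B/(x-3)
A = -1, B = 1
∫ [-1· 1/(x-2) + 1· 1/(x-3)] dx
= (1)[ln|x-3| - ln|x-2|] + C

Answer: ln|(x-3)/(x-2)| + C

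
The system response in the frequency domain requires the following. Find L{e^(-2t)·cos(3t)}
First shifting: L{e^(at)f(t)} = F(s-a)
L{cos(3t)} = s/(s²+9)
Shift: (s+2)/((s+2)²+9)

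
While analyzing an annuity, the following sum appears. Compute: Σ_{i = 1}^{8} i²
Using formula: Σ i^2 = n(n+1)(2n+1)/6 = 8·9·17/6 = 204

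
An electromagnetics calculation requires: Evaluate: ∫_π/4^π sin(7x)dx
Antiderivative: -cos(7x)/7
Evaluate at bounds: [-cos(7·π)/7] - [-cos(7·π/4)/7]
= (-(-1)+(√2/2))/7 = 1/7+√2/14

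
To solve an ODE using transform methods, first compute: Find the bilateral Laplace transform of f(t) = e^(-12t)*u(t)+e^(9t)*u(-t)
For e^(-12t) * u(t): L = 1/(s+12), Re(s) > -12
For e^(9t) * u(-t): L = -1/(s-9), Re(s) < 9
Combined: F(s) = 1/(s+12)-1/(s-9), -12 < Re(s) < 9

Answer: 1/(s+12)-1/(s-9), ROC: -12 < Re(s) < 9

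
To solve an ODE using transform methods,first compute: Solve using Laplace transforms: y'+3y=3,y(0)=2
Take L of both sides: sY(s)-2+3Y(s)=3/s
Y(s)(s+3)=3/s+2
Y(s)=3/(s(s+3))+2/(s+3)
Partial fractions: 3/(s(s+3))=1/s - 1/(s+3)
So Y(s)=1/s+1/(s+3)
Inverse transform (L^(-1){1/s}=1, L^(-1){1/(s+3)}=e^(-3t)):

Answer: y(t)=1+e^(-3t)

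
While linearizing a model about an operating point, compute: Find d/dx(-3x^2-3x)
Power rule: d/dx(ax^n) = n·a·x^(n-1)
Term by term: -6·x - 3

Answer: -6x - 3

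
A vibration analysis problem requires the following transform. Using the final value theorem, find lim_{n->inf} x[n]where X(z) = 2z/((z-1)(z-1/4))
Final value theorem: lim x[n] = lim_{z->1} (z-1)*X(z)
(z-1)*X(z) = 2z/(z-1/4)
As z->1: 2/(1-1/4) = 2/(3/4) = 8/3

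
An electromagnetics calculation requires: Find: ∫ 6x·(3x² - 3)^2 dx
Let u=3x² - 3, du=6x dx
∫ u^2 du=u^3/3+C

Answer: (3x² - 3)^3/3+C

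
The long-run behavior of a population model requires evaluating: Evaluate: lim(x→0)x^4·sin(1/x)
Squeeze theorem: -|x^4| ≤ x^4·sin(1/x) ≤ |x^4|
Since x^4 → 0 as x → 0, by squeeze theorem the limit is 0

Answer: 0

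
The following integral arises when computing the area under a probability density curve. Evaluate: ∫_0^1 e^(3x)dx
Antiderivative: (1/3)e^(3x)
Evaluate: (1/3)(e^3 - 1)

Answer: (e^3 - 1)/3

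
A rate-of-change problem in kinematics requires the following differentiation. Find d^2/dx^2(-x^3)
Apply power rule 2 times:
d^1: -3x^2
d^2: -6x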